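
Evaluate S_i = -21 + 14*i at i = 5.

S_5 = -21 + 14*5 = -21 + 70 = 49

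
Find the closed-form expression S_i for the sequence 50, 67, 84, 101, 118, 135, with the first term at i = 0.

Check differences: 67 - 50 = 17
84 - 67 = 17
Common difference d = 17.
First term a = 50.
Formula: S_i = 50 + 17*i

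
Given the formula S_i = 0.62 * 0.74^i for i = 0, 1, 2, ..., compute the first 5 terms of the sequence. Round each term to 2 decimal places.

This is a geometric sequence.
i=0: S_0 = 0.62 * 0.74^0 = 0.62
i=1: S_1 = 0.62 * 0.74^1 ≈ 0.46
i=2: S_2 = 0.62 * 0.74^2 ≈ 0.34
i=3: S_3 = 0.62 * 0.74^3 ≈ 0.25
i=4: S_4 = 0.62 * 0.74^4 ≈ 0.19
The first 5 terms are: [0.62, 0.46, 0.34, 0.25, 0.19]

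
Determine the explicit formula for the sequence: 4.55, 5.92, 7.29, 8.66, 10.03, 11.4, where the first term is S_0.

Check differences: 5.92 - 4.55 = 1.37
7.29 - 5.92 = 1.37
Common difference d = 1.37.
First term a = 4.55.
Formula: S_i = 4.55 + 1.37*i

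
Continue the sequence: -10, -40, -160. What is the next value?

Ratios: -40 / -10 = 4.0
This is a geometric sequence with common ratio r = 4.
Next term = -160 * 4 = -640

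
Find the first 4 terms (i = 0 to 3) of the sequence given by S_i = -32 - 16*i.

This is an arithmetic sequence.
i=0: S_0 = -32 + -16*0 = -32
i=1: S_1 = -32 + -16*1 = -48
i=2: S_2 = -32 + -16*2 = -64
i=3: S_3 = -32 + -16*3 = -80
The first 4 terms are: [-32, -48, -64, -80]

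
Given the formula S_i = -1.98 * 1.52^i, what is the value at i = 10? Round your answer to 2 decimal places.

S_10 = -1.98 * 1.52^10 ≈ -1.98 * 65.8318 ≈ -130.35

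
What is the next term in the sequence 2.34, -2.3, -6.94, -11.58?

Differences: -2.3 - 2.34 = -4.64
This is an arithmetic sequence with common difference d = -4.64.
Next term = -11.58 + -4.64 = -16.22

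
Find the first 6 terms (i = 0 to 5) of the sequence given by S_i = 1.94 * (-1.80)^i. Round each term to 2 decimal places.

This is a geometric sequence.
i=0: S_0 = 1.94 * (-1.8)^0 = 1.94
i=1: S_1 = 1.94 * (-1.8)^1 ≈ -3.49
i=2: S_2 = 1.94 * (-1.8)^2 ≈ 6.29
i=3: S_3 = 1.94 * (-1.8)^3 ≈ -11.31
i=4: S_4 = 1.94 * (-1.8)^4 ≈ 20.37
i=5: S_5 = 1.94 * (-1.8)^5 ≈ -36.66
The first 6 terms are: [1.94, -3.49, 6.29, -11.31, 20.37, -36.66]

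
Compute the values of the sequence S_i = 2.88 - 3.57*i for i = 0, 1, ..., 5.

This is an arithmetic sequence.
i=0: S_0 = 2.88 + -3.57*0 = 2.88
i=1: S_1 = 2.88 + -3.57*1 = -0.69
i=2: S_2 = 2.88 + -3.57*2 = -4.26
i=3: S_3 = 2.88 + -3.57*3 = -7.83
i=4: S_4 = 2.88 + -3.57*4 = -11.4
i=5: S_5 = 2.88 + -3.57*5 = -14.97
The first 6 terms are: [2.88, -0.69, -4.26, -7.83, -11.4, -14.97]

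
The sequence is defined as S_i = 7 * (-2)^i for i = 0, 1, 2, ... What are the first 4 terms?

This is a geometric sequence.
i=0: S_0 = 7 * (-2)^0 = 7
i=1: S_1 = 7 * (-2)^1 = -14
i=2: S_2 = 7 * (-2)^2 = 28
i=3: S_3 = 7 * (-2)^3 = -56
The first 4 terms are: [7, -14, 28, -56]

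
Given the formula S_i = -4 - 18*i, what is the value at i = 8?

S_8 = -4 + -18*8 = -4 + -144 = -148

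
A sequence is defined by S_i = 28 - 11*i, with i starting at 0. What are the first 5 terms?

This is an arithmetic sequence.
i=0: S_0 = 28 + -11*0 = 28
i=1: S_1 = 28 + -11*1 = 17
i=2: S_2 = 28 + -11*2 = 6
i=3: S_3 = 28 + -11*3 = -5
i=4: S_4 = 28 + -11*4 = -16
The first 5 terms are: [28, 17, 6, -5, -16]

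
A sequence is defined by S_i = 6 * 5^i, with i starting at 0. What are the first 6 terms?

This is a geometric sequence.
i=0: S_0 = 6 * 5^0 = 6
i=1: S_1 = 6 * 5^1 = 30
i=2: S_2 = 6 * 5^2 = 150
i=3: S_3 = 6 * 5^3 = 750
i=4: S_4 = 6 * 5^4 = 3750
i=5: S_5 = 6 * 5^5 = 18750
The first 6 terms are: [6, 30, 150, 750, 3750, 18750]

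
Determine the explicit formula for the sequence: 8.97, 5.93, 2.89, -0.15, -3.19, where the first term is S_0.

Check differences: 5.93 - 8.97 = -3.04
2.89 - 5.93 = -3.04
Common difference d = -3.04.
First term a = 8.97.
Formula: S_i = 8.97 - 3.04*i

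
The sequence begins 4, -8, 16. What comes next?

Ratios: -8 / 4 = -2.0
This is a geometric sequence with common ratio r = -2.
Next term = 16 * -2 = -32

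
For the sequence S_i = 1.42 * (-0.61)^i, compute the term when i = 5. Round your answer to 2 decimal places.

S_5 = 1.42 * (-0.61)^5 ≈ 1.42 * -0.0845 ≈ -0.12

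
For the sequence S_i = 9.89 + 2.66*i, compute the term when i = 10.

S_10 = 9.89 + 2.66*10 = 9.89 + 26.6 = 36.49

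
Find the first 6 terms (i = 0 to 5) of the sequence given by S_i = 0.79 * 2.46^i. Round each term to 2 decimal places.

This is a geometric sequence.
i=0: S_0 = 0.79 * 2.46^0 = 0.79
i=1: S_1 = 0.79 * 2.46^1 ≈ 1.94
i=2: S_2 = 0.79 * 2.46^2 ≈ 4.78
i=3: S_3 = 0.79 * 2.46^3 ≈ 11.76
i=4: S_4 = 0.79 * 2.46^4 ≈ 28.93
i=5: S_5 = 0.79 * 2.46^5 ≈ 71.17
The first 6 terms are: [0.79, 1.94, 4.78, 11.76, 28.93, 71.17]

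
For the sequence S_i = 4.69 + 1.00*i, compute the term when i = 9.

S_9 = 4.69 + 1.0*9 = 4.69 + 9.0 = 13.69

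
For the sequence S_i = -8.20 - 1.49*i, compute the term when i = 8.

S_8 = -8.2 + -1.49*8 = -8.2 + -11.92 = -20.12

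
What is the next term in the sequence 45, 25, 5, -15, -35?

Differences: 25 - 45 = -20
This is an arithmetic sequence with common difference d = -20.
Next term = -35 + -20 = -55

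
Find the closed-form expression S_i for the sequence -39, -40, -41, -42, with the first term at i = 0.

Check differences: -40 - -39 = -1
-41 - -40 = -1
Common difference d = -1.
First term a = -39.
Formula: S_i = -39 - 1*i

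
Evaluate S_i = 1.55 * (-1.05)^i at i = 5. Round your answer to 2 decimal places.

S_5 = 1.55 * (-1.05)^5 ≈ 1.55 * -1.2763 ≈ -1.98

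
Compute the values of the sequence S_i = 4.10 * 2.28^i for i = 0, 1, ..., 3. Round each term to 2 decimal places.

This is a geometric sequence.
i=0: S_0 = 4.1 * 2.28^0 = 4.1
i=1: S_1 = 4.1 * 2.28^1 ≈ 9.35
i=2: S_2 = 4.1 * 2.28^2 ≈ 21.31
i=3: S_3 = 4.1 * 2.28^3 ≈ 48.59
The first 4 terms are: [4.1, 9.35, 21.31, 48.59]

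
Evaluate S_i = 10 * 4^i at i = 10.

S_10 = 10 * 4^10 = 10 * 1048576 = 10485760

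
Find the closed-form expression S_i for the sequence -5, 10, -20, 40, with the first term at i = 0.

Check ratios: 10 / -5 = -2.0
Common ratio r = -2.
First term a = -5.
Formula: S_i = -5 * (-2)^i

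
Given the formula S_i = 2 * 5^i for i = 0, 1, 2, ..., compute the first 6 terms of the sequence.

This is a geometric sequence.
i=0: S_0 = 2 * 5^0 = 2
i=1: S_1 = 2 * 5^1 = 10
i=2: S_2 = 2 * 5^2 = 50
i=3: S_3 = 2 * 5^3 = 250
i=4: S_4 = 2 * 5^4 = 1250
i=5: S_5 = 2 * 5^5 = 6250
The first 6 terms are: [2, 10, 50, 250, 1250, 6250]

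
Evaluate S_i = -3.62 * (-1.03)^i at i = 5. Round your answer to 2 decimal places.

S_5 = -3.62 * (-1.03)^5 ≈ -3.62 * -1.1593 ≈ 4.2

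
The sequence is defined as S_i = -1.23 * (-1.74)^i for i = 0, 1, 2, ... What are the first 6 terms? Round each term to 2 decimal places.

This is a geometric sequence.
i=0: S_0 = -1.23 * (-1.74)^0 = -1.23
i=1: S_1 = -1.23 * (-1.74)^1 ≈ 2.14
i=2: S_2 = -1.23 * (-1.74)^2 ≈ -3.72
i=3: S_3 = -1.23 * (-1.74)^3 ≈ 6.48
i=4: S_4 = -1.23 * (-1.74)^4 ≈ -11.27
i=5: S_5 = -1.23 * (-1.74)^5 ≈ 19.62
The first 6 terms are: [-1.23, 2.14, -3.72, 6.48, -11.27, 19.62]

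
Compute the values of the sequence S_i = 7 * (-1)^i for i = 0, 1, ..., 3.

This is a geometric sequence.
i=0: S_0 = 7 * (-1)^0 = 7
i=1: S_1 = 7 * (-1)^1 = -7
i=2: S_2 = 7 * (-1)^2 = 7
i=3: S_3 = 7 * (-1)^3 = -7
The first 4 terms are: [7, -7, 7, -7]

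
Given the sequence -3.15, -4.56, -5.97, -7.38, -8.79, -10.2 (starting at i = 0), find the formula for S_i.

Check differences: -4.56 - -3.15 = -1.41
-5.97 - -4.56 = -1.41
Common difference d = -1.41.
First term a = -3.15.
Formula: S_i = -3.15 - 1.41*i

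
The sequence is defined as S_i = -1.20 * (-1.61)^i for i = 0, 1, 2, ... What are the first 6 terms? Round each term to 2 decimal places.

This is a geometric sequence.
i=0: S_0 = -1.2 * (-1.61)^0 = -1.2
i=1: S_1 = -1.2 * (-1.61)^1 ≈ 1.93
i=2: S_2 = -1.2 * (-1.61)^2 ≈ -3.11
i=3: S_3 = -1.2 * (-1.61)^3 ≈ 5.01
i=4: S_4 = -1.2 * (-1.61)^4 ≈ -8.06
i=5: S_5 = -1.2 * (-1.61)^5 ≈ 12.98
The first 6 terms are: [-1.2, 1.93, -3.11, 5.01, -8.06, 12.98]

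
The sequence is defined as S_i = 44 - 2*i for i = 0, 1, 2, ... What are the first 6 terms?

This is an arithmetic sequence.
i=0: S_0 = 44 + -2*0 = 44
i=1: S_1 = 44 + -2*1 = 42
i=2: S_2 = 44 + -2*2 = 40
i=3: S_3 = 44 + -2*3 = 38
i=4: S_4 = 44 + -2*4 = 36
i=5: S_5 = 44 + -2*5 = 34
The first 6 terms are: [44, 42, 40, 38, 36, 34]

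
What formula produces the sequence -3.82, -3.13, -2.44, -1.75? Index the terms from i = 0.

Check differences: -3.13 - -3.82 = 0.69
-2.44 - -3.13 = 0.69
Common difference d = 0.69.
First term a = -3.82.
Formula: S_i = -3.82 + 0.69*i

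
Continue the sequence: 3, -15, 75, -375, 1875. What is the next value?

Ratios: -15 / 3 = -5.0
This is a geometric sequence with common ratio r = -5.
Next term = 1875 * -5 = -9375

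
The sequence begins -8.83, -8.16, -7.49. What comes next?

Differences: -8.16 - -8.83 = 0.67
This is an arithmetic sequence with common difference d = 0.67.
Next term = -7.49 + 0.67 = -6.82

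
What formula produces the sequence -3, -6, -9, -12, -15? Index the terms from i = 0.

Check differences: -6 - -3 = -3
-9 - -6 = -3
Common difference d = -3.
First term a = -3.
Formula: S_i = -3 - 3*i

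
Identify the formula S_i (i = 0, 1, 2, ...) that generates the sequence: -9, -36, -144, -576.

Check ratios: -36 / -9 = 4.0
Common ratio r = 4.
First term a = -9.
Formula: S_i = -9 * 4^i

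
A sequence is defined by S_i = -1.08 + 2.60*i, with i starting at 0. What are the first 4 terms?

This is an arithmetic sequence.
i=0: S_0 = -1.08 + 2.6*0 = -1.08
i=1: S_1 = -1.08 + 2.6*1 = 1.52
i=2: S_2 = -1.08 + 2.6*2 = 4.12
i=3: S_3 = -1.08 + 2.6*3 = 6.72
The first 4 terms are: [-1.08, 1.52, 4.12, 6.72]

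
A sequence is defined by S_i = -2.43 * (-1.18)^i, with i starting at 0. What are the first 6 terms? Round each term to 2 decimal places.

This is a geometric sequence.
i=0: S_0 = -2.43 * (-1.18)^0 = -2.43
i=1: S_1 = -2.43 * (-1.18)^1 ≈ 2.87
i=2: S_2 = -2.43 * (-1.18)^2 ≈ -3.38
i=3: S_3 = -2.43 * (-1.18)^3 ≈ 3.99
i=4: S_4 = -2.43 * (-1.18)^4 ≈ -4.71
i=5: S_5 = -2.43 * (-1.18)^5 ≈ 5.56
The first 6 terms are: [-2.43, 2.87, -3.38, 3.99, -4.71, 5.56]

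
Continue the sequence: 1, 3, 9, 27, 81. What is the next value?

Ratios: 3 / 1 = 3.0
This is a geometric sequence with common ratio r = 3.
Next term = 81 * 3 = 243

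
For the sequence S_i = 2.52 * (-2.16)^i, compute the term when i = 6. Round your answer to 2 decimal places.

S_6 = 2.52 * (-2.16)^6 ≈ 2.52 * 101.56 ≈ 255.93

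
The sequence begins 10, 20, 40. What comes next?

Ratios: 20 / 10 = 2.0
This is a geometric sequence with common ratio r = 2.
Next term = 40 * 2 = 80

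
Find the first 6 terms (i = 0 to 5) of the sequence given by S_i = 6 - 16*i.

This is an arithmetic sequence.
i=0: S_0 = 6 + -16*0 = 6
i=1: S_1 = 6 + -16*1 = -10
i=2: S_2 = 6 + -16*2 = -26
i=3: S_3 = 6 + -16*3 = -42
i=4: S_4 = 6 + -16*4 = -58
i=5: S_5 = 6 + -16*5 = -74
The first 6 terms are: [6, -10, -26, -42, -58, -74]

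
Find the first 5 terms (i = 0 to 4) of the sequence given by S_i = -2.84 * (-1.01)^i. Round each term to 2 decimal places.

This is a geometric sequence.
i=0: S_0 = -2.84 * (-1.01)^0 = -2.84
i=1: S_1 = -2.84 * (-1.01)^1 ≈ 2.87
i=2: S_2 = -2.84 * (-1.01)^2 ≈ -2.9
i=3: S_3 = -2.84 * (-1.01)^3 ≈ 2.93
i=4: S_4 = -2.84 * (-1.01)^4 ≈ -2.96
The first 5 terms are: [-2.84, 2.87, -2.9, 2.93, -2.96]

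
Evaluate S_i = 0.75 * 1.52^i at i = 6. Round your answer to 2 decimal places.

S_6 = 0.75 * 1.52^6 ≈ 0.75 * 12.3328 ≈ 9.25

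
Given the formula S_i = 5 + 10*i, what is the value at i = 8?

S_8 = 5 + 10*8 = 5 + 80 = 85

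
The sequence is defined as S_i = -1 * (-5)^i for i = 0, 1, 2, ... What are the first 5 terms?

This is a geometric sequence.
i=0: S_0 = -1 * (-5)^0 = -1
i=1: S_1 = -1 * (-5)^1 = 5
i=2: S_2 = -1 * (-5)^2 = -25
i=3: S_3 = -1 * (-5)^3 = 125
i=4: S_4 = -1 * (-5)^4 = -625
The first 5 terms are: [-1, 5, -25, 125, -625]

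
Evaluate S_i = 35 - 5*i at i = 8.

S_8 = 35 + -5*8 = 35 + -40 = -5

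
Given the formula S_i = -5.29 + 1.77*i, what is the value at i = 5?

S_5 = -5.29 + 1.77*5 = -5.29 + 8.85 = 3.56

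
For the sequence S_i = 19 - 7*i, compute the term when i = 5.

S_5 = 19 + -7*5 = 19 + -35 = -16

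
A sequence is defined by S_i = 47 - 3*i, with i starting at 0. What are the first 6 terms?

This is an arithmetic sequence.
i=0: S_0 = 47 + -3*0 = 47
i=1: S_1 = 47 + -3*1 = 44
i=2: S_2 = 47 + -3*2 = 41
i=3: S_3 = 47 + -3*3 = 38
i=4: S_4 = 47 + -3*4 = 35
i=5: S_5 = 47 + -3*5 = 32
The first 6 terms are: [47, 44, 41, 38, 35, 32]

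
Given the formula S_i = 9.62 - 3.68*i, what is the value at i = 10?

S_10 = 9.62 + -3.68*10 = 9.62 + -36.8 = -27.18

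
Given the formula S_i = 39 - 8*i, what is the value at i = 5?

S_5 = 39 + -8*5 = 39 + -40 = -1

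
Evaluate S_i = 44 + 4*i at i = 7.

S_7 = 44 + 4*7 = 44 + 28 = 72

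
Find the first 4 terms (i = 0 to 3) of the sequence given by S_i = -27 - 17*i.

This is an arithmetic sequence.
i=0: S_0 = -27 + -17*0 = -27
i=1: S_1 = -27 + -17*1 = -44
i=2: S_2 = -27 + -17*2 = -61
i=3: S_3 = -27 + -17*3 = -78
The first 4 terms are: [-27, -44, -61, -78]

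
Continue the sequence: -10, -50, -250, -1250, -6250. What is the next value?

Ratios: -50 / -10 = 5.0
This is a geometric sequence with common ratio r = 5.
Next term = -6250 * 5 = -31250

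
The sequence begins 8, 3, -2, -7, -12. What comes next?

Differences: 3 - 8 = -5
This is an arithmetic sequence with common difference d = -5.
Next term = -12 + -5 = -17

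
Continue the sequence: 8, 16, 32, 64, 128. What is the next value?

Ratios: 16 / 8 = 2.0
This is a geometric sequence with common ratio r = 2.
Next term = 128 * 2 = 256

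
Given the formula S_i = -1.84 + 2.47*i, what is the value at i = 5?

S_5 = -1.84 + 2.47*5 = -1.84 + 12.35 = 10.51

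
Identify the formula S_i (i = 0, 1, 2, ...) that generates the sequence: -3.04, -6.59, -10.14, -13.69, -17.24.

Check differences: -6.59 - -3.04 = -3.55
-10.14 - -6.59 = -3.55
Common difference d = -3.55.
First term a = -3.04.
Formula: S_i = -3.04 - 3.55*i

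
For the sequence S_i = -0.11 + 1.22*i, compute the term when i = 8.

S_8 = -0.11 + 1.22*8 = -0.11 + 9.76 = 9.65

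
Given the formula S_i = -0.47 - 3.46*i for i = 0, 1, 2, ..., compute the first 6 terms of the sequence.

This is an arithmetic sequence.
i=0: S_0 = -0.47 + -3.46*0 = -0.47
i=1: S_1 = -0.47 + -3.46*1 = -3.93
i=2: S_2 = -0.47 + -3.46*2 = -7.39
i=3: S_3 = -0.47 + -3.46*3 = -10.85
i=4: S_4 = -0.47 + -3.46*4 = -14.31
i=5: S_5 = -0.47 + -3.46*5 = -17.77
The first 6 terms are: [-0.47, -3.93, -7.39, -10.85, -14.31, -17.77]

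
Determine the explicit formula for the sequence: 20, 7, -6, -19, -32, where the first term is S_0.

Check differences: 7 - 20 = -13
-6 - 7 = -13
Common difference d = -13.
First term a = 20.
Formula: S_i = 20 - 13*i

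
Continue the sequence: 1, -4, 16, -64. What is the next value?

Ratios: -4 / 1 = -4.0
This is a geometric sequence with common ratio r = -4.
Next term = -64 * -4 = 256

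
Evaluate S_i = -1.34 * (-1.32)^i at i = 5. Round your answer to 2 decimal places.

S_5 = -1.34 * (-1.32)^5 ≈ -1.34 * -4.0075 ≈ 5.37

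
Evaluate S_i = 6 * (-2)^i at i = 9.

S_9 = 6 * (-2)^9 = 6 * -512 = -3072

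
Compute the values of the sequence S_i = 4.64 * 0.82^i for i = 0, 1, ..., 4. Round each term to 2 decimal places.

This is a geometric sequence.
i=0: S_0 = 4.64 * 0.82^0 = 4.64
i=1: S_1 = 4.64 * 0.82^1 ≈ 3.8
i=2: S_2 = 4.64 * 0.82^2 ≈ 3.12
i=3: S_3 = 4.64 * 0.82^3 ≈ 2.56
i=4: S_4 = 4.64 * 0.82^4 ≈ 2.1
The first 5 terms are: [4.64, 3.8, 3.12, 2.56, 2.1]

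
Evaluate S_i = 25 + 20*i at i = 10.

S_10 = 25 + 20*10 = 25 + 200 = 225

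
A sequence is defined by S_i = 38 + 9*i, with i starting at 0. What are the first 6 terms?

This is an arithmetic sequence.
i=0: S_0 = 38 + 9*0 = 38
i=1: S_1 = 38 + 9*1 = 47
i=2: S_2 = 38 + 9*2 = 56
i=3: S_3 = 38 + 9*3 = 65
i=4: S_4 = 38 + 9*4 = 74
i=5: S_5 = 38 + 9*5 = 83
The first 6 terms are: [38, 47, 56, 65, 74, 83]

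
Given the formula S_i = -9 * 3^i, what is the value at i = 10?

S_10 = -9 * 3^10 = -9 * 59049 = -531441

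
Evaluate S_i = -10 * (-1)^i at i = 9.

S_9 = -10 * (-1)^9 = -10 * -1 = 10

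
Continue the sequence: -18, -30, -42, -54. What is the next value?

Differences: -30 - -18 = -12
This is an arithmetic sequence with common difference d = -12.
Next term = -54 + -12 = -66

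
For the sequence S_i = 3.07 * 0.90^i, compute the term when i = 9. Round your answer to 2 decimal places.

S_9 = 3.07 * 0.9^9 ≈ 3.07 * 0.3874 ≈ 1.19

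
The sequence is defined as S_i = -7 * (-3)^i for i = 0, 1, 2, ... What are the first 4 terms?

This is a geometric sequence.
i=0: S_0 = -7 * (-3)^0 = -7
i=1: S_1 = -7 * (-3)^1 = 21
i=2: S_2 = -7 * (-3)^2 = -63
i=3: S_3 = -7 * (-3)^3 = 189
The first 4 terms are: [-7, 21, -63, 189]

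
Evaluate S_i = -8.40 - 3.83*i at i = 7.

S_7 = -8.4 + -3.83*7 = -8.4 + -26.81 = -35.21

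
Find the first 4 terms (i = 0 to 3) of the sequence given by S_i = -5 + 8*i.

This is an arithmetic sequence.
i=0: S_0 = -5 + 8*0 = -5
i=1: S_1 = -5 + 8*1 = 3
i=2: S_2 = -5 + 8*2 = 11
i=3: S_3 = -5 + 8*3 = 19
The first 4 terms are: [-5, 3, 11, 19]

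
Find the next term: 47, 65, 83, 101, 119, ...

Differences: 65 - 47 = 18
This is an arithmetic sequence with common difference d = 18.
Next term = 119 + 18 = 137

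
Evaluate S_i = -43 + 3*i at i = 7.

S_7 = -43 + 3*7 = -43 + 21 = -22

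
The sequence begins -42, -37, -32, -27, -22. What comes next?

Differences: -37 - -42 = 5
This is an arithmetic sequence with common difference d = 5.
Next term = -22 + 5 = -17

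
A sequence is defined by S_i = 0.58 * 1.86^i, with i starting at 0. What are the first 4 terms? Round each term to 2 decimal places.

This is a geometric sequence.
i=0: S_0 = 0.58 * 1.86^0 = 0.58
i=1: S_1 = 0.58 * 1.86^1 ≈ 1.08
i=2: S_2 = 0.58 * 1.86^2 ≈ 2.01
i=3: S_3 = 0.58 * 1.86^3 ≈ 3.73
The first 4 terms are: [0.58, 1.08, 2.01, 3.73]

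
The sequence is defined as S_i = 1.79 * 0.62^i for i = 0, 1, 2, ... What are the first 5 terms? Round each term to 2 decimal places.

This is a geometric sequence.
i=0: S_0 = 1.79 * 0.62^0 = 1.79
i=1: S_1 = 1.79 * 0.62^1 ≈ 1.11
i=2: S_2 = 1.79 * 0.62^2 ≈ 0.69
i=3: S_3 = 1.79 * 0.62^3 ≈ 0.43
i=4: S_4 = 1.79 * 0.62^4 ≈ 0.26
The first 5 terms are: [1.79, 1.11, 0.69, 0.43, 0.26]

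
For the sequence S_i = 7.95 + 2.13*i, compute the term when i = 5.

S_5 = 7.95 + 2.13*5 = 7.95 + 10.65 = 18.6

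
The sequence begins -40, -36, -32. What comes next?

Differences: -36 - -40 = 4
This is an arithmetic sequence with common difference d = 4.
Next term = -32 + 4 = -28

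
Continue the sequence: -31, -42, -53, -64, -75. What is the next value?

Differences: -42 - -31 = -11
This is an arithmetic sequence with common difference d = -11.
Next term = -75 + -11 = -86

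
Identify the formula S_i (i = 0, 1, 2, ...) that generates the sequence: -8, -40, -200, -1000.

Check ratios: -40 / -8 = 5.0
Common ratio r = 5.
First term a = -8.
Formula: S_i = -8 * 5^i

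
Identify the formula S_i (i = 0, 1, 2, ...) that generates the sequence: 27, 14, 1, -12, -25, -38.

Check differences: 14 - 27 = -13
1 - 14 = -13
Common difference d = -13.
First term a = 27.
Formula: S_i = 27 - 13*i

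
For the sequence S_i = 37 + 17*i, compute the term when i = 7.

S_7 = 37 + 17*7 = 37 + 119 = 156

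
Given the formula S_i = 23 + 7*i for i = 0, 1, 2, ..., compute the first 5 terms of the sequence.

This is an arithmetic sequence.
i=0: S_0 = 23 + 7*0 = 23
i=1: S_1 = 23 + 7*1 = 30
i=2: S_2 = 23 + 7*2 = 37
i=3: S_3 = 23 + 7*3 = 44
i=4: S_4 = 23 + 7*4 = 51
The first 5 terms are: [23, 30, 37, 44, 51]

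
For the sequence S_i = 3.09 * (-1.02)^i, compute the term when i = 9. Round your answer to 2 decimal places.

S_9 = 3.09 * (-1.02)^9 ≈ 3.09 * -1.1951 ≈ -3.69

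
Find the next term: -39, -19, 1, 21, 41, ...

Differences: -19 - -39 = 20
This is an arithmetic sequence with common difference d = 20.
Next term = 41 + 20 = 61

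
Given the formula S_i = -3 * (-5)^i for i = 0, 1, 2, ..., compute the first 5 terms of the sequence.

This is a geometric sequence.
i=0: S_0 = -3 * (-5)^0 = -3
i=1: S_1 = -3 * (-5)^1 = 15
i=2: S_2 = -3 * (-5)^2 = -75
i=3: S_3 = -3 * (-5)^3 = 375
i=4: S_4 = -3 * (-5)^4 = -1875
The first 5 terms are: [-3, 15, -75, 375, -1875]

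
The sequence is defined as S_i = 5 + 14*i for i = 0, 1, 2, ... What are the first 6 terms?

This is an arithmetic sequence.
i=0: S_0 = 5 + 14*0 = 5
i=1: S_1 = 5 + 14*1 = 19
i=2: S_2 = 5 + 14*2 = 33
i=3: S_3 = 5 + 14*3 = 47
i=4: S_4 = 5 + 14*4 = 61
i=5: S_5 = 5 + 14*5 = 75
The first 6 terms are: [5, 19, 33, 47, 61, 75]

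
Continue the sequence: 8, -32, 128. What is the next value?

Ratios: -32 / 8 = -4.0
This is a geometric sequence with common ratio r = -4.
Next term = 128 * -4 = -512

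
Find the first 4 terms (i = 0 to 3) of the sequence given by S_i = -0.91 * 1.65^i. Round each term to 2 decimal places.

This is a geometric sequence.
i=0: S_0 = -0.91 * 1.65^0 = -0.91
i=1: S_1 = -0.91 * 1.65^1 ≈ -1.5
i=2: S_2 = -0.91 * 1.65^2 ≈ -2.48
i=3: S_3 = -0.91 * 1.65^3 ≈ -4.09
The first 4 terms are: [-0.91, -1.5, -2.48, -4.09]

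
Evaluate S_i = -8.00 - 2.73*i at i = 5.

S_5 = -8.0 + -2.73*5 = -8.0 + -13.65 = -21.65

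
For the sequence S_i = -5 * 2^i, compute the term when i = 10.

S_10 = -5 * 2^10 = -5 * 1024 = -5120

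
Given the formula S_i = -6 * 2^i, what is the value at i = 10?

S_10 = -6 * 2^10 = -6 * 1024 = -6144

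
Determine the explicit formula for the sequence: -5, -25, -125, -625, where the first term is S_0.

Check ratios: -25 / -5 = 5.0
Common ratio r = 5.
First term a = -5.
Formula: S_i = -5 * 5^i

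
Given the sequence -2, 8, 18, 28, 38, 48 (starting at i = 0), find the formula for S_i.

Check differences: 8 - -2 = 10
18 - 8 = 10
Common difference d = 10.
First term a = -2.
Formula: S_i = -2 + 10*i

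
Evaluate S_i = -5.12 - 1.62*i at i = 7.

S_7 = -5.12 + -1.62*7 = -5.12 + -11.34 = -16.46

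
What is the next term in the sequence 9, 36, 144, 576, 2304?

Ratios: 36 / 9 = 4.0
This is a geometric sequence with common ratio r = 4.
Next term = 2304 * 4 = 9216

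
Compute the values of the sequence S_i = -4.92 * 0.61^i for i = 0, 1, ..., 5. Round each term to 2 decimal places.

This is a geometric sequence.
i=0: S_0 = -4.92 * 0.61^0 = -4.92
i=1: S_1 = -4.92 * 0.61^1 ≈ -3.0
i=2: S_2 = -4.92 * 0.61^2 ≈ -1.83
i=3: S_3 = -4.92 * 0.61^3 ≈ -1.12
i=4: S_4 = -4.92 * 0.61^4 ≈ -0.68
i=5: S_5 = -4.92 * 0.61^5 ≈ -0.42
The first 6 terms are: [-4.92, -3.0, -1.83, -1.12, -0.68, -0.42]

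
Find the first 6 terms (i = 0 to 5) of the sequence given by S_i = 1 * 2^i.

This is a geometric sequence.
i=0: S_0 = 1 * 2^0 = 1
i=1: S_1 = 1 * 2^1 = 2
i=2: S_2 = 1 * 2^2 = 4
i=3: S_3 = 1 * 2^3 = 8
i=4: S_4 = 1 * 2^4 = 16
i=5: S_5 = 1 * 2^5 = 32
The first 6 terms are: [1, 2, 4, 8, 16, 32]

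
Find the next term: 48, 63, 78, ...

Differences: 63 - 48 = 15
This is an arithmetic sequence with common difference d = 15.
Next term = 78 + 15 = 93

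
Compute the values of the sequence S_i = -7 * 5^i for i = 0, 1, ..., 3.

This is a geometric sequence.
i=0: S_0 = -7 * 5^0 = -7
i=1: S_1 = -7 * 5^1 = -35
i=2: S_2 = -7 * 5^2 = -175
i=3: S_3 = -7 * 5^3 = -875
The first 4 terms are: [-7, -35, -175, -875]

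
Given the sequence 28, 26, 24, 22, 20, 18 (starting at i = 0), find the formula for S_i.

Check differences: 26 - 28 = -2
24 - 26 = -2
Common difference d = -2.
First term a = 28.
Formula: S_i = 28 - 2*i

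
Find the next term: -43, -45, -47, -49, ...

Differences: -45 - -43 = -2
This is an arithmetic sequence with common difference d = -2.
Next term = -49 + -2 = -51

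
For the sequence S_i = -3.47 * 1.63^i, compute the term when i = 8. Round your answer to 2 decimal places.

S_8 = -3.47 * 1.63^8 ≈ -3.47 * 49.8311 ≈ -172.91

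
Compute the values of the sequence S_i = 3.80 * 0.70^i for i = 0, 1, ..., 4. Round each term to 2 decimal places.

This is a geometric sequence.
i=0: S_0 = 3.8 * 0.7^0 = 3.8
i=1: S_1 = 3.8 * 0.7^1 = 2.66
i=2: S_2 = 3.8 * 0.7^2 ≈ 1.86
i=3: S_3 = 3.8 * 0.7^3 ≈ 1.3
i=4: S_4 = 3.8 * 0.7^4 ≈ 0.91
The first 5 terms are: [3.8, 2.66, 1.86, 1.3, 0.91]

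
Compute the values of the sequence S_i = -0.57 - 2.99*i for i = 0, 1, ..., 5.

This is an arithmetic sequence.
i=0: S_0 = -0.57 + -2.99*0 = -0.57
i=1: S_1 = -0.57 + -2.99*1 = -3.56
i=2: S_2 = -0.57 + -2.99*2 = -6.55
i=3: S_3 = -0.57 + -2.99*3 = -9.54
i=4: S_4 = -0.57 + -2.99*4 = -12.53
i=5: S_5 = -0.57 + -2.99*5 = -15.52
The first 6 terms are: [-0.57, -3.56, -6.55, -9.54, -12.53, -15.52]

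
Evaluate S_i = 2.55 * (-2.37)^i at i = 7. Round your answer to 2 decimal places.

S_7 = 2.55 * (-2.37)^7 ≈ 2.55 * -419.9895 ≈ -1070.97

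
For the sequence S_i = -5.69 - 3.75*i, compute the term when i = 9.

S_9 = -5.69 + -3.75*9 = -5.69 + -33.75 = -39.44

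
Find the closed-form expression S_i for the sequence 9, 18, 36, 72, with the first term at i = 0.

Check ratios: 18 / 9 = 2.0
Common ratio r = 2.
First term a = 9.
Formula: S_i = 9 * 2^i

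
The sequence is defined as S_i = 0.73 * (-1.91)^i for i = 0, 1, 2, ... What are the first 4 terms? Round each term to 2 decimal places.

This is a geometric sequence.
i=0: S_0 = 0.73 * (-1.91)^0 = 0.73
i=1: S_1 = 0.73 * (-1.91)^1 ≈ -1.39
i=2: S_2 = 0.73 * (-1.91)^2 ≈ 2.66
i=3: S_3 = 0.73 * (-1.91)^3 ≈ -5.09
The first 4 terms are: [0.73, -1.39, 2.66, -5.09]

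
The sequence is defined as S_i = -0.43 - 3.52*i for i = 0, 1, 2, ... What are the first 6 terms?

This is an arithmetic sequence.
i=0: S_0 = -0.43 + -3.52*0 = -0.43
i=1: S_1 = -0.43 + -3.52*1 = -3.95
i=2: S_2 = -0.43 + -3.52*2 = -7.47
i=3: S_3 = -0.43 + -3.52*3 = -10.99
i=4: S_4 = -0.43 + -3.52*4 = -14.51
i=5: S_5 = -0.43 + -3.52*5 = -18.03
The first 6 terms are: [-0.43, -3.95, -7.47, -10.99, -14.51, -18.03]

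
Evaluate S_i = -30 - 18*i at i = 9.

S_9 = -30 + -18*9 = -30 + -162 = -192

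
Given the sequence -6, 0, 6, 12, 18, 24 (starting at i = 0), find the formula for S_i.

Check differences: 0 - -6 = 6
6 - 0 = 6
Common difference d = 6.
First term a = -6.
Formula: S_i = -6 + 6*i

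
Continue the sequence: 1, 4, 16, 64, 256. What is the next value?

Ratios: 4 / 1 = 4.0
This is a geometric sequence with common ratio r = 4.
Next term = 256 * 4 = 1024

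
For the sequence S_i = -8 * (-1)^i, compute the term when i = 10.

S_10 = -8 * (-1)^10 = -8 * 1 = -8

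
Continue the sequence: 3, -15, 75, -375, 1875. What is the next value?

Ratios: -15 / 3 = -5.0
This is a geometric sequence with common ratio r = -5.
Next term = 1875 * -5 = -9375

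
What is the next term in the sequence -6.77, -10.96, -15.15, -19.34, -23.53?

Differences: -10.96 - -6.77 = -4.19
This is an arithmetic sequence with common difference d = -4.19.
Next term = -23.53 + -4.19 = -27.72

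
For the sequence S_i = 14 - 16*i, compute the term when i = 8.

S_8 = 14 + -16*8 = 14 + -128 = -114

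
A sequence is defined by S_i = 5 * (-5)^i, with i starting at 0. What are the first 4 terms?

This is a geometric sequence.
i=0: S_0 = 5 * (-5)^0 = 5
i=1: S_1 = 5 * (-5)^1 = -25
i=2: S_2 = 5 * (-5)^2 = 125
i=3: S_3 = 5 * (-5)^3 = -625
The first 4 terms are: [5, -25, 125, -625]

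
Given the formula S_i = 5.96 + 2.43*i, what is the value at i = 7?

S_7 = 5.96 + 2.43*7 = 5.96 + 17.01 = 22.97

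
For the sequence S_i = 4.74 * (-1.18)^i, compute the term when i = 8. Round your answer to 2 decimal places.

S_8 = 4.74 * (-1.18)^8 ≈ 4.74 * 3.7589 ≈ 17.82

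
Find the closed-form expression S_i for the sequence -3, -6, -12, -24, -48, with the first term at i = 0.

Check ratios: -6 / -3 = 2.0
Common ratio r = 2.
First term a = -3.
Formula: S_i = -3 * 2^i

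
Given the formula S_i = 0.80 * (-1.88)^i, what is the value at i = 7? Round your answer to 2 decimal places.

S_7 = 0.8 * (-1.88)^7 ≈ 0.8 * -83.0051 ≈ -66.4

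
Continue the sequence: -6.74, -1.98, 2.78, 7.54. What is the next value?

Differences: -1.98 - -6.74 = 4.76
This is an arithmetic sequence with common difference d = 4.76.
Next term = 7.54 + 4.76 = 12.3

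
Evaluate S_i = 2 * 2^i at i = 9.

S_9 = 2 * 2^9 = 2 * 512 = 1024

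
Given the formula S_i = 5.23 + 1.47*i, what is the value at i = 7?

S_7 = 5.23 + 1.47*7 = 5.23 + 10.29 = 15.52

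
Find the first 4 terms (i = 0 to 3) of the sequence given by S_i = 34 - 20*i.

This is an arithmetic sequence.
i=0: S_0 = 34 + -20*0 = 34
i=1: S_1 = 34 + -20*1 = 14
i=2: S_2 = 34 + -20*2 = -6
i=3: S_3 = 34 + -20*3 = -26
The first 4 terms are: [34, 14, -6, -26]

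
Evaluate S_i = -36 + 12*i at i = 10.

S_10 = -36 + 12*10 = -36 + 120 = 84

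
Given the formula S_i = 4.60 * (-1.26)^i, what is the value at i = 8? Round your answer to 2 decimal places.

S_8 = 4.6 * (-1.26)^8 ≈ 4.6 * 6.3528 ≈ 29.22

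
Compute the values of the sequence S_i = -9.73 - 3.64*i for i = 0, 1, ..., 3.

This is an arithmetic sequence.
i=0: S_0 = -9.73 + -3.64*0 = -9.73
i=1: S_1 = -9.73 + -3.64*1 = -13.37
i=2: S_2 = -9.73 + -3.64*2 = -17.01
i=3: S_3 = -9.73 + -3.64*3 = -20.65
The first 4 terms are: [-9.73, -13.37, -17.01, -20.65]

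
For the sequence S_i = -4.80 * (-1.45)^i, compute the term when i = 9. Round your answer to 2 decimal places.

S_9 = -4.8 * (-1.45)^9 ≈ -4.8 * -28.3343 ≈ 136.0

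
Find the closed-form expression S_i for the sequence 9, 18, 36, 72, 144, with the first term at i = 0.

Check ratios: 18 / 9 = 2.0
Common ratio r = 2.
First term a = 9.
Formula: S_i = 9 * 2^i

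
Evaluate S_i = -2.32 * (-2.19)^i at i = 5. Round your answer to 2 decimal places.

S_5 = -2.32 * (-2.19)^5 ≈ -2.32 * -50.3756 ≈ 116.87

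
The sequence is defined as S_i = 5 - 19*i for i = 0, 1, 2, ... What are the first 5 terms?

This is an arithmetic sequence.
i=0: S_0 = 5 + -19*0 = 5
i=1: S_1 = 5 + -19*1 = -14
i=2: S_2 = 5 + -19*2 = -33
i=3: S_3 = 5 + -19*3 = -52
i=4: S_4 = 5 + -19*4 = -71
The first 5 terms are: [5, -14, -33, -52, -71]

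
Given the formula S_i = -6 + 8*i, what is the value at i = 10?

S_10 = -6 + 8*10 = -6 + 80 = 74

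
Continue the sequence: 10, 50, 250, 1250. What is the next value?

Ratios: 50 / 10 = 5.0
This is a geometric sequence with common ratio r = 5.
Next term = 1250 * 5 = 6250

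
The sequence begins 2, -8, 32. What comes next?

Ratios: -8 / 2 = -4.0
This is a geometric sequence with common ratio r = -4.
Next term = 32 * -4 = -128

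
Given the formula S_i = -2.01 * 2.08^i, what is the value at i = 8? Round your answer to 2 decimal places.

S_8 = -2.01 * 2.08^8 ≈ -2.01 * 350.3537 ≈ -704.21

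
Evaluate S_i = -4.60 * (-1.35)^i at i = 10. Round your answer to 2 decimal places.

S_10 = -4.6 * (-1.35)^10 ≈ -4.6 * 20.1066 ≈ -92.49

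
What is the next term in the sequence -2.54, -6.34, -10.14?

Differences: -6.34 - -2.54 = -3.8
This is an arithmetic sequence with common difference d = -3.8.
Next term = -10.14 + -3.8 = -13.94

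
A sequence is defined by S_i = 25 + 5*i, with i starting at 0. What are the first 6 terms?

This is an arithmetic sequence.
i=0: S_0 = 25 + 5*0 = 25
i=1: S_1 = 25 + 5*1 = 30
i=2: S_2 = 25 + 5*2 = 35
i=3: S_3 = 25 + 5*3 = 40
i=4: S_4 = 25 + 5*4 = 45
i=5: S_5 = 25 + 5*5 = 50
The first 6 terms are: [25, 30, 35, 40, 45, 50]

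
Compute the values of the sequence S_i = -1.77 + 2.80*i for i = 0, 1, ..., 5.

This is an arithmetic sequence.
i=0: S_0 = -1.77 + 2.8*0 = -1.77
i=1: S_1 = -1.77 + 2.8*1 = 1.03
i=2: S_2 = -1.77 + 2.8*2 = 3.83
i=3: S_3 = -1.77 + 2.8*3 = 6.63
i=4: S_4 = -1.77 + 2.8*4 = 9.43
i=5: S_5 = -1.77 + 2.8*5 = 12.23
The first 6 terms are: [-1.77, 1.03, 3.83, 6.63, 9.43, 12.23]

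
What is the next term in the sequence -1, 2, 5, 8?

Differences: 2 - -1 = 3
This is an arithmetic sequence with common difference d = 3.
Next term = 8 + 3 = 11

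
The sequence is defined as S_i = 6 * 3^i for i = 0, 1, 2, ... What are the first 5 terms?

This is a geometric sequence.
i=0: S_0 = 6 * 3^0 = 6
i=1: S_1 = 6 * 3^1 = 18
i=2: S_2 = 6 * 3^2 = 54
i=3: S_3 = 6 * 3^3 = 162
i=4: S_4 = 6 * 3^4 = 486
The first 5 terms are: [6, 18, 54, 162, 486]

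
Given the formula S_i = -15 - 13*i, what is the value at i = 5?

S_5 = -15 + -13*5 = -15 + -65 = -80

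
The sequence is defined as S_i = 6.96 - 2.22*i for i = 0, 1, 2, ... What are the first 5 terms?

This is an arithmetic sequence.
i=0: S_0 = 6.96 + -2.22*0 = 6.96
i=1: S_1 = 6.96 + -2.22*1 = 4.74
i=2: S_2 = 6.96 + -2.22*2 = 2.52
i=3: S_3 = 6.96 + -2.22*3 = 0.3
i=4: S_4 = 6.96 + -2.22*4 = -1.92
The first 5 terms are: [6.96, 4.74, 2.52, 0.3, -1.92]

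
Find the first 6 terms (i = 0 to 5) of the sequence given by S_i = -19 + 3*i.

This is an arithmetic sequence.
i=0: S_0 = -19 + 3*0 = -19
i=1: S_1 = -19 + 3*1 = -16
i=2: S_2 = -19 + 3*2 = -13
i=3: S_3 = -19 + 3*3 = -10
i=4: S_4 = -19 + 3*4 = -7
i=5: S_5 = -19 + 3*5 = -4
The first 6 terms are: [-19, -16, -13, -10, -7, -4]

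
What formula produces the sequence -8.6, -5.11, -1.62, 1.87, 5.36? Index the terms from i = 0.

Check differences: -5.11 - -8.6 = 3.49
-1.62 - -5.11 = 3.49
Common difference d = 3.49.
First term a = -8.6.
Formula: S_i = -8.60 + 3.49*i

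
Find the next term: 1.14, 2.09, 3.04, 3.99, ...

Differences: 2.09 - 1.14 = 0.95
This is an arithmetic sequence with common difference d = 0.95.
Next term = 3.99 + 0.95 = 4.94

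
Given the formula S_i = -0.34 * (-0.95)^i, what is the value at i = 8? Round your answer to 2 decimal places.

S_8 = -0.34 * (-0.95)^8 ≈ -0.34 * 0.6634 ≈ -0.23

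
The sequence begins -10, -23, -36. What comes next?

Differences: -23 - -10 = -13
This is an arithmetic sequence with common difference d = -13.
Next term = -36 + -13 = -49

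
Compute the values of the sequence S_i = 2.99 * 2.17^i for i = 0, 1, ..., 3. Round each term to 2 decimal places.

This is a geometric sequence.
i=0: S_0 = 2.99 * 2.17^0 = 2.99
i=1: S_1 = 2.99 * 2.17^1 ≈ 6.49
i=2: S_2 = 2.99 * 2.17^2 ≈ 14.08
i=3: S_3 = 2.99 * 2.17^3 ≈ 30.55
The first 4 terms are: [2.99, 6.49, 14.08, 30.55]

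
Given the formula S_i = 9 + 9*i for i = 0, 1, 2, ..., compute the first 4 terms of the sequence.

This is an arithmetic sequence.
i=0: S_0 = 9 + 9*0 = 9
i=1: S_1 = 9 + 9*1 = 18
i=2: S_2 = 9 + 9*2 = 27
i=3: S_3 = 9 + 9*3 = 36
The first 4 terms are: [9, 18, 27, 36]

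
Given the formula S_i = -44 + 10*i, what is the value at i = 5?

S_5 = -44 + 10*5 = -44 + 50 = 6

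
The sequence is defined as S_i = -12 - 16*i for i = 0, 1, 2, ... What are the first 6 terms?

This is an arithmetic sequence.
i=0: S_0 = -12 + -16*0 = -12
i=1: S_1 = -12 + -16*1 = -28
i=2: S_2 = -12 + -16*2 = -44
i=3: S_3 = -12 + -16*3 = -60
i=4: S_4 = -12 + -16*4 = -76
i=5: S_5 = -12 + -16*5 = -92
The first 6 terms are: [-12, -28, -44, -60, -76, -92]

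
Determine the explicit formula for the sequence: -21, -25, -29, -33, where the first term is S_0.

Check differences: -25 - -21 = -4
-29 - -25 = -4
Common difference d = -4.
First term a = -21.
Formula: S_i = -21 - 4*i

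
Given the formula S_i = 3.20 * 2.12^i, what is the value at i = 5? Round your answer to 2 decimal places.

S_5 = 3.2 * 2.12^5 ≈ 3.2 * 42.8232 ≈ 137.03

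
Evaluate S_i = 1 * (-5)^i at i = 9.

S_9 = 1 * (-5)^9 = 1 * -1953125 = -1953125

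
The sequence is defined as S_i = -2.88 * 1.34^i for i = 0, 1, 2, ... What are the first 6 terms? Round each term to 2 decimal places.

This is a geometric sequence.
i=0: S_0 = -2.88 * 1.34^0 = -2.88
i=1: S_1 = -2.88 * 1.34^1 ≈ -3.86
i=2: S_2 = -2.88 * 1.34^2 ≈ -5.17
i=3: S_3 = -2.88 * 1.34^3 ≈ -6.93
i=4: S_4 = -2.88 * 1.34^4 ≈ -9.29
i=5: S_5 = -2.88 * 1.34^5 ≈ -12.44
The first 6 terms are: [-2.88, -3.86, -5.17, -6.93, -9.29, -12.44]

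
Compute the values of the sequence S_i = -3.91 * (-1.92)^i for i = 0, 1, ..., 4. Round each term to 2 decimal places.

This is a geometric sequence.
i=0: S_0 = -3.91 * (-1.92)^0 = -3.91
i=1: S_1 = -3.91 * (-1.92)^1 ≈ 7.51
i=2: S_2 = -3.91 * (-1.92)^2 ≈ -14.41
i=3: S_3 = -3.91 * (-1.92)^3 ≈ 27.67
i=4: S_4 = -3.91 * (-1.92)^4 ≈ -53.14
The first 5 terms are: [-3.91, 7.51, -14.41, 27.67, -53.14]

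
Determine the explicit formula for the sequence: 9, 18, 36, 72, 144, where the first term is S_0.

Check ratios: 18 / 9 = 2.0
Common ratio r = 2.
First term a = 9.
Formula: S_i = 9 * 2^i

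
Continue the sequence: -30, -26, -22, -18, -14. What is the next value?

Differences: -26 - -30 = 4
This is an arithmetic sequence with common difference d = 4.
Next term = -14 + 4 = -10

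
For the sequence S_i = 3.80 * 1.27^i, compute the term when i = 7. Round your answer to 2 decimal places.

S_7 = 3.8 * 1.27^7 ≈ 3.8 * 5.3288 ≈ 20.25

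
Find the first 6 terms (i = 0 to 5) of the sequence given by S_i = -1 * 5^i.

This is a geometric sequence.
i=0: S_0 = -1 * 5^0 = -1
i=1: S_1 = -1 * 5^1 = -5
i=2: S_2 = -1 * 5^2 = -25
i=3: S_3 = -1 * 5^3 = -125
i=4: S_4 = -1 * 5^4 = -625
i=5: S_5 = -1 * 5^5 = -3125
The first 6 terms are: [-1, -5, -25, -125, -625, -3125]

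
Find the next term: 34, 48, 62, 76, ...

Differences: 48 - 34 = 14
This is an arithmetic sequence with common difference d = 14.
Next term = 76 + 14 = 90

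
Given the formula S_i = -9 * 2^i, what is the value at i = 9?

S_9 = -9 * 2^9 = -9 * 512 = -4608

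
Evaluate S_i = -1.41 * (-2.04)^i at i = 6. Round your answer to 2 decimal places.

S_6 = -1.41 * (-2.04)^6 ≈ -1.41 * 72.0744 ≈ -101.62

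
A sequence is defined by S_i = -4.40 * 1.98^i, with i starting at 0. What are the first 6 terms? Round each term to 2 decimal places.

This is a geometric sequence.
i=0: S_0 = -4.4 * 1.98^0 = -4.4
i=1: S_1 = -4.4 * 1.98^1 ≈ -8.71
i=2: S_2 = -4.4 * 1.98^2 ≈ -17.25
i=3: S_3 = -4.4 * 1.98^3 ≈ -34.15
i=4: S_4 = -4.4 * 1.98^4 ≈ -67.63
i=5: S_5 = -4.4 * 1.98^5 ≈ -133.9
The first 6 terms are: [-4.4, -8.71, -17.25, -34.15, -67.63, -133.9]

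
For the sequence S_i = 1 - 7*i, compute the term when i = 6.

S_6 = 1 + -7*6 = 1 + -42 = -41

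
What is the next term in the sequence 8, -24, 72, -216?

Ratios: -24 / 8 = -3.0
This is a geometric sequence with common ratio r = -3.
Next term = -216 * -3 = 648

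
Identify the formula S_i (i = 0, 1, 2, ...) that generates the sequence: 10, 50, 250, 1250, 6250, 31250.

Check ratios: 50 / 10 = 5.0
Common ratio r = 5.
First term a = 10.
Formula: S_i = 10 * 5^i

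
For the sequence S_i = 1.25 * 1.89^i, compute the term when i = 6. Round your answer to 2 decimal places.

S_6 = 1.25 * 1.89^6 ≈ 1.25 * 45.5796 ≈ 56.97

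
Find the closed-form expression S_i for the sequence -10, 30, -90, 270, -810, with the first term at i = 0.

Check ratios: 30 / -10 = -3.0
Common ratio r = -3.
First term a = -10.
Formula: S_i = -10 * (-3)^i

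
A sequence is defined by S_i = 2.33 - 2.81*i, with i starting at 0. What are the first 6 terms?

This is an arithmetic sequence.
i=0: S_0 = 2.33 + -2.81*0 = 2.33
i=1: S_1 = 2.33 + -2.81*1 = -0.48
i=2: S_2 = 2.33 + -2.81*2 = -3.29
i=3: S_3 = 2.33 + -2.81*3 = -6.1
i=4: S_4 = 2.33 + -2.81*4 = -8.91
i=5: S_5 = 2.33 + -2.81*5 = -11.72
The first 6 terms are: [2.33, -0.48, -3.29, -6.1, -8.91, -11.72]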